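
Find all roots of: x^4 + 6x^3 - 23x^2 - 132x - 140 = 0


Let p(x) = x^4 + 6x^3 - 23x^2 - 132x - 140. By the rational root theorem (leading coefficient 1), any rational root is an integer divisor of 140: try ±1, ±2, ... in turn.
Test x = 1: value = -288 ≠ 0.
Test x = -1: value = -36 ≠ 0.
Test x = 2: value = -432 ≠ 0.
Test x = -2: value = 0 ✓, so (x + 2) is a factor.
Synthetic division by (x + 2): bring down 1; 1(-2) + 6 = 4; 4(-2) - 23 = -31; (-31)(-2) - 132 = -70; (-70)(-2) - 140 = 0 → quotient x^3 + 4x^2 - 31x - 70, remainder 0.
Continue with the quotient x^3 + 4x^2 - 31x - 70 (candidates must divide 70; re-test x = -2 first in case it repeats).
Test x = -2: value = 0 ✓, so (x + 2) is a factor.
Synthetic division by (x + 2): bring down 1; 1(-2) + 4 = 2; 2(-2) - 31 = -35; (-35)(-2) - 70 = 0 → quotient x^2 + 2x - 35, remainder 0.
Solve the quadratic x^2 + 2x - 35 = 0: discriminant = 2^2 - 4(1)(-35) = 4 + 140 = 144.
sqrt(144) = 12, so x = (-2 ± 12)/2: x = 5 or x = -7.
Collecting all roots found:

x = -7, x = -2 (multiplicity 2), x = 5


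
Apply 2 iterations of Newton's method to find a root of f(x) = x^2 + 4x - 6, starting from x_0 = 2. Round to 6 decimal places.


Newton's method: x_(n+1) = x_n - f(x_n)/f'(x_n)
f(x) = x^2 + 4x - 6
f'(x) = 2x + 4

Iteration 1:
  f(2.000000) = 6.000000
  f'(2.000000) = 8.000000
  x_1 = 2.000000 - (6.000000)/(8.000000) = 1.250000

Iteration 2:
  f(1.250000) = 0.562500
  f'(1.250000) = 6.500000
  x_2 = 1.250000 - (0.562500)/(6.500000) = 1.163462

x_2 = 1.163462


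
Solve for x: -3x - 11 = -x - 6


Starting with: -3x - 11 = -x - 6
Move all x terms to left: (-3 + 1)x = -6 + 11
Simplify: -2x = 5
Divide both sides by -2: x = -5/2

x = -5/2


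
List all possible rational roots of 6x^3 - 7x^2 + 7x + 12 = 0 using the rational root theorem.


Rational root theorem: possible roots are ±p/q where:
  p divides the constant term (12): p ∈ {1, 2, 3, 4, 6, 12}
  q divides the leading coefficient (6): q ∈ {1, 2, 3, 6}

All possible rational roots: -12, -6, -4, -3, -2, -3/2, -4/3, -1, -2/3, -1/2, -1/3, -1/6, 1/6, 1/3, 1/2, 2/3, 1, 4/3, 3/2, 2, 3, 4, 6, 12

-12, -6, -4, -3, -2, -3/2, -4/3, -1, -2/3, -1/2, -1/3, -1/6, 1/6, 1/3, 1/2, 2/3, 1, 4/3, 3/2, 2, 3, 4, 6, 12


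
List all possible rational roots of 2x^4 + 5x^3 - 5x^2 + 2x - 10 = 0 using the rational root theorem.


Rational root theorem: possible roots are ±p/q where:
  p divides the constant term (-10): p ∈ {1, 2, 5, 10}
  q divides the leading coefficient (2): q ∈ {1, 2}

All possible rational roots: -10, -5, -5/2, -2, -1, -1/2, 1/2, 1, 2, 5/2, 5, 10

-10, -5, -5/2, -2, -1, -1/2, 1/2, 1, 2, 5/2, 5, 10


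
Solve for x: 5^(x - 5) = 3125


Express both sides with the same base.
3125 = 5^5
Since the bases match, equate exponents: x - 5 = 5
So x = 5 - (-5) = 10

x = 10


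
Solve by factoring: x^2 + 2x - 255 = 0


We need two numbers that multiply to -255 and add to 2.
Those numbers are -15 and 17 (since (-15) * 17 = -255 and (-15) + 17 = 2).
So x^2 + 2x - 255 = (x - 15)(x + 17) = 0
Setting each factor to zero: x = 15 or x = -17

x = -17, x = 15


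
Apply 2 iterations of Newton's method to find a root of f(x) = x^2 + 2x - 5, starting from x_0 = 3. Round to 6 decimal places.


Newton's method: x_(n+1) = x_n - f(x_n)/f'(x_n)
f(x) = x^2 + 2x - 5
f'(x) = 2x + 2

Iteration 1:
  f(3.000000) = 10.000000
  f'(3.000000) = 8.000000
  x_1 = 3.000000 - (10.000000)/(8.000000) = 1.750000

Iteration 2:
  f(1.750000) = 1.562500
  f'(1.750000) = 5.500000
  x_2 = 1.750000 - (1.562500)/(5.500000) = 1.465909

x_2 = 1.465909


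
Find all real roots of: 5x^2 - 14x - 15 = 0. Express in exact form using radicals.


Using the quadratic formula: x = (-b ± sqrt(b^2 - 4ac)) / (2a)
Here a = 5, b = -14, c = -15
Discriminant = b^2 - 4ac = (-14)^2 - 4(5)(-15) = 196 + 300 = 496
Since discriminant = 496 > 0, there are two real roots.
x = (14 ± 4*sqrt(31)) / 10
Simplifying: x = (7 ± 2*sqrt(31)) / 5
Numerically: x ≈ 3.6271 or x ≈ -0.8271

x = (7 + 2*sqrt(31)) / 5 or x = (7 - 2*sqrt(31)) / 5


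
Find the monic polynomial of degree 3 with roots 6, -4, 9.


A monic polynomial with roots 6, -4, 9 is:
p(x) = (x - 6)(x + 4)(x - 9)
After multiplying by (x - 6): x - 6
After multiplying by (x + 4): x^2 - 2x - 24
After multiplying by (x - 9): x^3 - 11x^2 - 6x + 216

x^3 - 11x^2 - 6x + 216


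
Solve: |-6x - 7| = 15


An absolute value equation |expr| = 15 gives two cases:
Case 1: -6x - 7 = 15
  -6x = 22, so x = -11/3
Case 2: -6x - 7 = -15
  -6x = -8, so x = 4/3

x = -11/3, x = 4/3


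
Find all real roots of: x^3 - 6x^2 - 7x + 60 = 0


Let p(x) = x^3 - 6x^2 - 7x + 60. By the rational root theorem (leading coefficient 1), any rational root is an integer divisor of 60: try ±1, ±2, ... in turn.
Test x = 1: value = 48 ≠ 0.
Test x = -1: value = 60 ≠ 0.
Test x = 2: value = 30 ≠ 0.
Test x = -2: value = 42 ≠ 0.
Test x = 3: value = 12 ≠ 0.
Test x = -3: value = 0 ✓, so (x + 3) is a factor.
Synthetic division by (x + 3): bring down 1; 1(-3) - 6 = -9; (-9)(-3) - 7 = 20; 20(-3) + 60 = 0 → quotient x^2 - 9x + 20, remainder 0.
Solve the quadratic x^2 - 9x + 20 = 0: discriminant = (-9)^2 - 4(1)(20) = 81 - 80 = 1.
sqrt(1) = 1, so x = (9 ± 1)/2: x = 5 or x = 4.

x = -3, x = 4, x = 5


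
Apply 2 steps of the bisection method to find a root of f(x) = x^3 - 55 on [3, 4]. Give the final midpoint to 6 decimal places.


f(x) = x^3 - 55
f(3) = -28 < 0
f(4) = 9 > 0

Step 1: midpoint = (3.000000 + 4.000000)/2 = 3.500000
  f(3.500000) = -12.125000
  f(mid) < 0, so root is in [3.500000, 4.000000]

Step 2: midpoint = (3.500000 + 4.000000)/2 = 3.750000
  f(3.750000) = -2.265625
  f(mid) < 0, so root is in [3.750000, 4.000000]

midpoint = 3.750000


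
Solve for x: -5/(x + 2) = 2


Multiply both sides by (x + 2): -5 = 2(x + 2)
Distribute: -5 = 2x + 4
2x = -5 - 4 = -9
x = -9/2

x = -9/2


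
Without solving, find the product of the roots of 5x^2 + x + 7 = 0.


By Vieta's formulas for ax^2 + bx + c = 0:
  Sum of roots = -b/a
  Product of roots = c/a

Here a = 5, b = 1, c = 7
Sum = -(1)/5 = -1/5
Product = 7/5 = 7/5

Product = 7/5


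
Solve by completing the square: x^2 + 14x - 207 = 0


Start: x^2 + 14x - 207 = 0
Move constant: x^2 + 14x = 207
Half of 14 is 7, squared is 49
Add 49 to both sides: x^2 + 14x + 49 = 256
(x + 7)^2 = 256
x + 7 = ±16
x = -7 + 16 = 9 or x = -7 - 16 = -23

x = -23, x = 9


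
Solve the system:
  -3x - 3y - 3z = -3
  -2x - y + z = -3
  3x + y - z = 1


Using Cramer's rule. Expand each determinant along the first row.
D  = (-3)*[(-1)*(-1) - 1*1] - (-3)*[(-2)*(-1) - 1*3] + (-3)*[(-2)*1 - (-1)*3]
  = (-3)*(0) - (-3)*(-1) + (-3)*(1) = -6
Dx = (-3)*[(-1)*(-1) - 1*1] - (-3)*[(-3)*(-1) - 1*1] + (-3)*[(-3)*1 - (-1)*1]
  = (-3)*(0) - (-3)*(2) + (-3)*(-2) = 12
Dy = (-3)*[(-3)*(-1) - 1*1] - (-3)*[(-2)*(-1) - 1*3] + (-3)*[(-2)*1 - (-3)*3]
  = (-3)*(2) - (-3)*(-1) + (-3)*(7) = -30
Dz = (-3)*[(-1)*1 - (-3)*1] - (-3)*[(-2)*1 - (-3)*3] + (-3)*[(-2)*1 - (-1)*3]
  = (-3)*(2) - (-3)*(7) + (-3)*(1) = 12
x = Dx/D = 12/-6 = -2, y = Dy/D = -30/-6 = 5, z = Dz/D = 12/-6 = -2
Check eq1: (-3)(-2) + (-3)(5) + (-3)(-2) = -3 = -3 ✓
Check eq2: (-2)(-2) + (-1)(5) + (1)(-2) = -3 = -3 ✓
Check eq3: (3)(-2) + (1)(5) + (-1)(-2) = 1 = 1 ✓

x = -2, y = 5, z = -2


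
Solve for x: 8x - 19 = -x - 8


Starting with: 8x - 19 = -x - 8
Move all x terms to left: (8 + 1)x = -8 + 19
Simplify: 9x = 11
Divide both sides by 9: x = 11/9

x = 11/9


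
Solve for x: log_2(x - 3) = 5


Convert to exponential form: x - 3 = 2^5 = 32
x = 32 + 3 = 35
Check: log_2(35 - 3) = log_2(32) = log_2(32) = 5 ✓

x = 35


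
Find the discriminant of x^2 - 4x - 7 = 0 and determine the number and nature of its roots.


For ax^2 + bx + c = 0, discriminant D = b^2 - 4ac
Here a = 1, b = -4, c = -7
D = (-4)^2 - 4(1)(-7) = 16 + 28 = 44

D = 44 > 0 but not a perfect square
The equation has 2 distinct real irrational roots.

Discriminant = 44, 2 distinct real irrational roots


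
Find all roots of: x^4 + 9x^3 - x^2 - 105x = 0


The constant term is 0, so x = 0 is a root. Factor out x:
  x^3 + 9x^2 - x - 105 = 0
Let p(x) = x^3 + 9x^2 - x - 105. By the rational root theorem (leading coefficient 1), any rational root is an integer divisor of 105: try ±1, ±2, ... in turn.
Test x = 1: value = -96 ≠ 0.
Test x = -1: value = -96 ≠ 0.
Test x = 3: value = 0 ✓, so (x - 3) is a factor.
Synthetic division by (x - 3): bring down 1; 1(3) + 9 = 12; 12(3) - 1 = 35; 35(3) - 105 = 0 → quotient x^2 + 12x + 35, remainder 0.
Solve the quadratic x^2 + 12x + 35 = 0: discriminant = 12^2 - 4(1)(35) = 144 - 140 = 4.
sqrt(4) = 2, so x = (-12 ± 2)/2: x = -5 or x = -7.
Collecting all roots found:

x = -7, x = -5, x = 0, x = 3


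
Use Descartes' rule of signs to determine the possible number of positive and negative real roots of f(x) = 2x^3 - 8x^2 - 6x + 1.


Descartes' rule of signs:

For positive roots, count sign changes in f(x) = 2x^3 - 8x^2 - 6x + 1:
Signs of coefficients: +, -, -, +
Number of sign changes: 2
Possible positive real roots: 2, 0

For negative roots, examine f(-x) = -2x^3 - 8x^2 + 6x + 1:
Signs of coefficients: -, -, +, +
Number of sign changes: 1
Possible negative real roots: 1

Positive roots: 2 or 0; Negative roots: 1


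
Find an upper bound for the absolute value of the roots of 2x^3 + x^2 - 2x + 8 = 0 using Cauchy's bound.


Cauchy's bound: all roots r satisfy |r| <= 1 + max(|a_i/a_n|) for i = 0,...,n-1
where a_n is the leading coefficient.

Coefficients: [2, 1, -2, 8]
Leading coefficient a_n = 2
Ratios |a_i/a_n|: 1/2, 1, 4
Maximum ratio: 4
Cauchy's bound: |r| <= 1 + 4 = 5

Upper bound = 5


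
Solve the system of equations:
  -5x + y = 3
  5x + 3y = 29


Using Cramer's rule:
Determinant D = (-5)(3) - (5)(1) = -15 - 5 = -20
Dx = (3)(3) - (29)(1) = 9 - 29 = -20
Dy = (-5)(29) - (5)(3) = -145 - 15 = -160
x = Dx/D = -20/-20 = 1
y = Dy/D = -160/-20 = 8

x = 1, y = 8


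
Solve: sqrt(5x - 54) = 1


Square both sides: 5x - 54 = 1^2 = 1
5x = 1 + 54 = 55
x = 11
Check: sqrt(5*11 - 54) = sqrt(1) = 1 ✓

x = 11


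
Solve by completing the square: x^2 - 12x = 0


Start: x^2 - 12x + 0 = 0
Move constant: x^2 - 12x = 0
Half of -12 is -6, squared is 36
Add 36 to both sides: x^2 - 12x + 36 = 36
(x - 6)^2 = 36
x - 6 = ±6
x = 6 + 6 = 12 or x = 6 - 6 = 0

x = 0, x = 12


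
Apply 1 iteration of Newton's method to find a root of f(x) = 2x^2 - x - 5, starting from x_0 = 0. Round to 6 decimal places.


Newton's method: x_(n+1) = x_n - f(x_n)/f'(x_n)
f(x) = 2x^2 - x - 5
f'(x) = 4x - 1

Iteration 1:
  f(0.000000) = -5.000000
  f'(0.000000) = -1.000000
  x_1 = 0.000000 - (-5.000000)/(-1.000000) = -5.000000

x_1 = -5.000000


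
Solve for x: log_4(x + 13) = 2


Convert to exponential form: x + 13 = 4^2 = 16
x = 16 - 13 = 3
Check: log_4(3 + 13) = log_4(16) = log_4(16) = 2 ✓

x = 3


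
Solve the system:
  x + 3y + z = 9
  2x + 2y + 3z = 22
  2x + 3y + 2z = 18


Using Cramer's rule. Expand each determinant along the first row.
D  = 1*[2*2 - 3*3] - 3*[2*2 - 3*2] + 1*[2*3 - 2*2]
  = 1*(-5) - 3*(-2) + 1*(2) = 3
Dx = 9*[2*2 - 3*3] - 3*[22*2 - 3*18] + 1*[22*3 - 2*18]
  = 9*(-5) - 3*(-10) + 1*(30) = 15
Dy = 1*[22*2 - 3*18] - 9*[2*2 - 3*2] + 1*[2*18 - 22*2]
  = 1*(-10) - 9*(-2) + 1*(-8) = 0
Dz = 1*[2*18 - 22*3] - 3*[2*18 - 22*2] + 9*[2*3 - 2*2]
  = 1*(-30) - 3*(-8) + 9*(2) = 12
x = Dx/D = 15/3 = 5, y = Dy/D = 0/3 = 0, z = Dz/D = 12/3 = 4
Check eq1: (1)(5) + (3)(0) + (1)(4) = 9 = 9 ✓
Check eq2: (2)(5) + (2)(0) + (3)(4) = 22 = 22 ✓
Check eq3: (2)(5) + (3)(0) + (2)(4) = 18 = 18 ✓

x = 5, y = 0, z = 4


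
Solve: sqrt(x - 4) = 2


Square both sides: x - 4 = 2^2 = 4
x = 4 + 4 = 8
x = 8
Check: sqrt(1*8 - 4) = sqrt(4) = 2 ✓

x = 8


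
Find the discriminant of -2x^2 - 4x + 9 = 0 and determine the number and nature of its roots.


For ax^2 + bx + c = 0, discriminant D = b^2 - 4ac
Here a = -2, b = -4, c = 9
D = (-4)^2 - 4(-2)(9) = 16 + 72 = 88

D = 88 > 0 but not a perfect square
The equation has 2 distinct real irrational roots.

Discriminant = 88, 2 distinct real irrational roots


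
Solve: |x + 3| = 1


An absolute value equation |expr| = 1 gives two cases:
Case 1: x + 3 = 1
  x = -2, so x = -2
Case 2: x + 3 = -1
  x = -4, so x = -4

x = -4, x = -2


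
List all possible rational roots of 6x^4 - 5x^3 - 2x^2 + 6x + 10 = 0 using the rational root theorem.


Rational root theorem: possible roots are ±p/q where:
  p divides the constant term (10): p ∈ {1, 2, 5, 10}
  q divides the leading coefficient (6): q ∈ {1, 2, 3, 6}

All possible rational roots: -10, -5, -10/3, -5/2, -2, -5/3, -1, -5/6, -2/3, -1/2, -1/3, -1/6, 1/6, 1/3, 1/2, 2/3, 5/6, 1, 5/3, 2, 5/2, 10/3, 5, 10

-10, -5, -10/3, -5/2, -2, -5/3, -1, -5/6, -2/3, -1/2, -1/3, -1/6, 1/6, 1/3, 1/2, 2/3, 5/6, 1, 5/3, 2, 5/2, 10/3, 5, 10


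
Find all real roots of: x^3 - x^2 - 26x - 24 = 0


Let p(x) = x^3 - x^2 - 26x - 24. By the rational root theorem (leading coefficient 1), any rational root is an integer divisor of 24: try ±1, ±2, ... in turn.
Test x = 1: value = -50 ≠ 0.
Test x = -1: value = 0 ✓, so (x + 1) is a factor.
Synthetic division by (x + 1): bring down 1; 1(-1) - 1 = -2; (-2)(-1) - 26 = -24; (-24)(-1) - 24 = 0 → quotient x^2 - 2x - 24, remainder 0.
Solve the quadratic x^2 - 2x - 24 = 0: discriminant = (-2)^2 - 4(1)(-24) = 4 + 96 = 100.
sqrt(100) = 10, so x = (2 ± 10)/2: x = 6 or x = -4.

x = -4, x = -1, x = 6


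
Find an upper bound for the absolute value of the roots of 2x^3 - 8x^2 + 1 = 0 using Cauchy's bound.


Cauchy's bound: all roots r satisfy |r| <= 1 + max(|a_i/a_n|) for i = 0,...,n-1
where a_n is the leading coefficient.

Coefficients: [2, -8, 0, 1]
Leading coefficient a_n = 2
Ratios |a_i/a_n|: 4, 0, 1/2
Maximum ratio: 4
Cauchy's bound: |r| <= 1 + 4 = 5

Upper bound = 5


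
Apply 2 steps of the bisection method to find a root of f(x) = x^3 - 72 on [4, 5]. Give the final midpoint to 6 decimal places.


f(x) = x^3 - 72
f(4) = -8 < 0
f(5) = 53 > 0

Step 1: midpoint = (4.000000 + 5.000000)/2 = 4.500000
  f(4.500000) = 19.125000
  f(mid) > 0, so root is in [4.000000, 4.500000]

Step 2: midpoint = (4.000000 + 4.500000)/2 = 4.250000
  f(4.250000) = 4.765625
  f(mid) > 0, so root is in [4.000000, 4.250000]

midpoint = 4.250000


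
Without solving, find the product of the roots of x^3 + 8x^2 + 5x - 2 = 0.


By Vieta's formulas for x^3 + bx^2 + cx + d = 0:
  r1 + r2 + r3 = -b/a = -8
  r1*r2 + r1*r3 + r2*r3 = c/a = 5
  r1*r2*r3 = -d/a = 2


Product = 2


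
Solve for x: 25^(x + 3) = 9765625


Express both sides with the same base.
9765625 = 25^5
Since the bases match, equate exponents: x + 3 = 5
So x = 5 - (3) = 2

x = 2


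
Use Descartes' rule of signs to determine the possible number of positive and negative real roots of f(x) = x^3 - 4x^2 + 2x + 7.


Descartes' rule of signs:

For positive roots, count sign changes in f(x) = x^3 - 4x^2 + 2x + 7:
Signs of coefficients: +, -, +, +
Number of sign changes: 2
Possible positive real roots: 2, 0

For negative roots, examine f(-x) = -x^3 - 4x^2 - 2x + 7:
Signs of coefficients: -, -, -, +
Number of sign changes: 1
Possible negative real roots: 1

Positive roots: 2 or 0; Negative roots: 1


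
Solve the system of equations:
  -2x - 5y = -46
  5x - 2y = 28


Using Cramer's rule:
Determinant D = (-2)(-2) - (5)(-5) = 4 + 25 = 29
Dx = (-46)(-2) - (28)(-5) = 92 + 140 = 232
Dy = (-2)(28) - (5)(-46) = -56 + 230 = 174
x = Dx/D = 232/29 = 8
y = Dy/D = 174/29 = 6

x = 8, y = 6


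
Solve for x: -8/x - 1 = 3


Subtract -1 from both sides: -8/x = 4
Multiply both sides by x: -8 = 4 * x
Divide by 4: x = -2

x = -2


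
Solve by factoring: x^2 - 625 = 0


We need two numbers that multiply to -625 and add to 0.
Those numbers are 25 and -25 (since 25 * (-25) = -625 and 25 + (-25) = 0).
So x^2 - 625 = (x + 25)(x - 25) = 0
Setting each factor to zero: x = -25 or x = 25

x = -25, x = 25


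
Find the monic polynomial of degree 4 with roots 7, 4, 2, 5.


A monic polynomial with roots 7, 4, 2, 5 is:
p(x) = (x - 7)(x - 4)(x - 2)(x - 5)
After multiplying by (x - 7): x - 7
After multiplying by (x - 4): x^2 - 11x + 28
After multiplying by (x - 2): x^3 - 13x^2 + 50x - 56
After multiplying by (x - 5): x^4 - 18x^3 + 115x^2 - 306x + 280

x^4 - 18x^3 + 115x^2 - 306x + 280


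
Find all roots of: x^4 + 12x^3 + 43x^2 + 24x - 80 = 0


Let p(x) = x^4 + 12x^3 + 43x^2 + 24x - 80. By the rational root theorem (leading coefficient 1), any rational root is an integer divisor of 80: try ±1, ±2, ... in turn.
Test x = 1: value = 0 ✓, so (x - 1) is a factor.
Synthetic division by (x - 1): bring down 1; 1(1) + 12 = 13; 13(1) + 43 = 56; 56(1) + 24 = 80; 80(1) - 80 = 0 → quotient x^3 + 13x^2 + 56x + 80, remainder 0.
Continue with the quotient x^3 + 13x^2 + 56x + 80 (candidates must divide 80; re-test x = 1 first in case it repeats).
Test x = 1: value = 150 ≠ 0.
Test x = -1: value = 36 ≠ 0.
Test x = 2: value = 252 ≠ 0.
Test x = -2: value = 12 ≠ 0.
Test x = 4: value = 576 ≠ 0.
Test x = -4: value = 0 ✓, so (x + 4) is a factor.
Synthetic division by (x + 4): bring down 1; 1(-4) + 13 = 9; 9(-4) + 56 = 20; 20(-4) + 80 = 0 → quotient x^2 + 9x + 20, remainder 0.
Solve the quadratic x^2 + 9x + 20 = 0: discriminant = 9^2 - 4(1)(20) = 81 - 80 = 1.
sqrt(1) = 1, so x = (-9 ± 1)/2: x = -4 or x = -5.
Collecting all roots found:

x = -5, x = -4 (multiplicity 2), x = 1


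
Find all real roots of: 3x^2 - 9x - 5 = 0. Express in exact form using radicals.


Using the quadratic formula: x = (-b ± sqrt(b^2 - 4ac)) / (2a)
Here a = 3, b = -9, c = -5
Discriminant = b^2 - 4ac = (-9)^2 - 4(3)(-5) = 81 + 60 = 141
Since discriminant = 141 > 0, there are two real roots.
x = (9 ± sqrt(141)) / 6
Numerically: x ≈ 3.4791 or x ≈ -0.4791

x = (9 + sqrt(141)) / 6 or x = (9 - sqrt(141)) / 6


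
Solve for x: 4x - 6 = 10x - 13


Starting with: 4x - 6 = 10x - 13
Move all x terms to left: (4 - 10)x = -13 + 6
Simplify: -6x = -7
Divide both sides by -6: x = 7/6

x = 7/6


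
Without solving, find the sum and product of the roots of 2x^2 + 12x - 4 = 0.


By Vieta's formulas for ax^2 + bx + c = 0:
  Sum of roots = -b/a
  Product of roots = c/a

Here a = 2, b = 12, c = -4
Sum = -(12)/2 = -6
Product = -4/2 = -2

Sum = -6, Product = -2


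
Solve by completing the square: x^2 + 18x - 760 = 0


Start: x^2 + 18x - 760 = 0
Move constant: x^2 + 18x = 760
Half of 18 is 9, squared is 81
Add 81 to both sides: x^2 + 18x + 81 = 841
(x + 9)^2 = 841
x + 9 = ±29
x = -9 + 29 = 20 or x = -9 - 29 = -38

x = -38, x = 20


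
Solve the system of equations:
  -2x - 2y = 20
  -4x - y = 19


Using Cramer's rule:
Determinant D = (-2)(-1) - (-4)(-2) = 2 - 8 = -6
Dx = (20)(-1) - (19)(-2) = -20 + 38 = 18
Dy = (-2)(19) - (-4)(20) = -38 + 80 = 42
x = Dx/D = 18/-6 = -3
y = Dy/D = 42/-6 = -7

x = -3, y = -7


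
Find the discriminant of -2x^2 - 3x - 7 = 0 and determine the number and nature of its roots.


For ax^2 + bx + c = 0, discriminant D = b^2 - 4ac
Here a = -2, b = -3, c = -7
D = (-3)^2 - 4(-2)(-7) = 9 - 56 = -47

D = -47 < 0
The equation has no real roots (2 complex conjugate roots).

Discriminant = -47, no real roots (2 complex conjugate roots)


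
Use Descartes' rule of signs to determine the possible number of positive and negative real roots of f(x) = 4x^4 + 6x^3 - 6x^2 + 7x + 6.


Descartes' rule of signs:

For positive roots, count sign changes in f(x) = 4x^4 + 6x^3 - 6x^2 + 7x + 6:
Signs of coefficients: +, +, -, +, +
Number of sign changes: 2
Possible positive real roots: 2, 0

For negative roots, examine f(-x) = 4x^4 - 6x^3 - 6x^2 - 7x + 6:
Signs of coefficients: +, -, -, -, +
Number of sign changes: 2
Possible negative real roots: 2, 0

Positive roots: 2 or 0; Negative roots: 2 or 0


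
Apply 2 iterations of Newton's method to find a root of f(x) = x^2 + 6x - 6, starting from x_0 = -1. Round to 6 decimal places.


Newton's method: x_(n+1) = x_n - f(x_n)/f'(x_n)
f(x) = x^2 + 6x - 6
f'(x) = 2x + 6

Iteration 1:
  f(-1.000000) = -11.000000
  f'(-1.000000) = 4.000000
  x_1 = -1.000000 - (-11.000000)/(4.000000) = 1.750000

Iteration 2:
  f(1.750000) = 7.562500
  f'(1.750000) = 9.500000
  x_2 = 1.750000 - (7.562500)/(9.500000) = 0.953947

x_2 = 0.953947


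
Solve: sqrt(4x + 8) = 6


Square both sides: 4x + 8 = 6^2 = 36
4x = 36 - 8 = 28
x = 7
Check: sqrt(4*7 + 8) = sqrt(36) = 6 ✓

x = 7


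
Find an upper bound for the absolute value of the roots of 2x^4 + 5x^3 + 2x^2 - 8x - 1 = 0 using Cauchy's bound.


Cauchy's bound: all roots r satisfy |r| <= 1 + max(|a_i/a_n|) for i = 0,...,n-1
where a_n is the leading coefficient.

Coefficients: [2, 5, 2, -8, -1]
Leading coefficient a_n = 2
Ratios |a_i/a_n|: 5/2, 1, 4, 1/2
Maximum ratio: 4
Cauchy's bound: |r| <= 1 + 4 = 5

Upper bound = 5


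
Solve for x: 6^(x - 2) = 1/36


Express both sides with the same base.
1/36 = 6^(-2)
Since the bases match, equate exponents: x - 2 = -2
So x = -2 - (-2) = 0

x = 0


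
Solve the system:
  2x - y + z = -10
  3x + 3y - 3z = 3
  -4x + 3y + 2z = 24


Using Cramer's rule. Expand each determinant along the first row.
D  = 2*[3*2 - (-3)*3] - (-1)*[3*2 - (-3)*(-4)] + 1*[3*3 - 3*(-4)]
  = 2*(15) - (-1)*(-6) + 1*(21) = 45
Dx = (-10)*[3*2 - (-3)*3] - (-1)*[3*2 - (-3)*24] + 1*[3*3 - 3*24]
  = (-10)*(15) - (-1)*(78) + 1*(-63) = -135
Dy = 2*[3*2 - (-3)*24] - (-10)*[3*2 - (-3)*(-4)] + 1*[3*24 - 3*(-4)]
  = 2*(78) - (-10)*(-6) + 1*(84) = 180
Dz = 2*[3*24 - 3*3] - (-1)*[3*24 - 3*(-4)] + (-10)*[3*3 - 3*(-4)]
  = 2*(63) - (-1)*(84) + (-10)*(21) = 0
x = Dx/D = -135/45 = -3, y = Dy/D = 180/45 = 4, z = Dz/D = 0/45 = 0
Check eq1: (2)(-3) + (-1)(4) + (1)(0) = -10 = -10 ✓
Check eq2: (3)(-3) + (3)(4) + (-3)(0) = 3 = 3 ✓
Check eq3: (-4)(-3) + (3)(4) + (2)(0) = 24 = 24 ✓

x = -3, y = 4, z = 0


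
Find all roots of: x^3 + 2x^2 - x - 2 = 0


Let p(x) = x^3 + 2x^2 - x - 2. By the rational root theorem (leading coefficient 1), any rational root is an integer divisor of 2: try ±1, ±2, ... in turn.
Test x = 1: value = 0 ✓, so (x - 1) is a factor.
Synthetic division by (x - 1): bring down 1; 1(1) + 2 = 3; 3(1) - 1 = 2; 2(1) - 2 = 0 → quotient x^2 + 3x + 2, remainder 0.
Solve the quadratic x^2 + 3x + 2 = 0: discriminant = 3^2 - 4(1)(2) = 9 - 8 = 1.
sqrt(1) = 1, so x = (-3 ± 1)/2: x = -1 or x = -2.
Collecting all roots found:

x = -2, x = -1, x = 1


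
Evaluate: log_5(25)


We need the exponent such that 5^? = 25
5^2 = 25
Therefore log_5(25) = 2

2


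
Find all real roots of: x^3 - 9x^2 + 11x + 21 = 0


Let p(x) = x^3 - 9x^2 + 11x + 21. By the rational root theorem (leading coefficient 1), any rational root is an integer divisor of 21: try ±1, ±2, ... in turn.
Test x = 1: value = 24 ≠ 0.
Test x = -1: value = 0 ✓, so (x + 1) is a factor.
Synthetic division by (x + 1): bring down 1; 1(-1) - 9 = -10; (-10)(-1) + 11 = 21; 21(-1) + 21 = 0 → quotient x^2 - 10x + 21, remainder 0.
Solve the quadratic x^2 - 10x + 21 = 0: discriminant = (-10)^2 - 4(1)(21) = 100 - 84 = 16.
sqrt(16) = 4, so x = (10 ± 4)/2: x = 7 or x = 3.

x = -1, x = 3, x = 7


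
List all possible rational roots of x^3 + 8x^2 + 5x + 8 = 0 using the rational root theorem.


Rational root theorem: possible roots are ±p/q where:
  p divides the constant term (8): p ∈ {1, 2, 4, 8}
  q divides the leading coefficient (1): q ∈ {1}

All possible rational roots: -8, -4, -2, -1, 1, 2, 4, 8

-8, -4, -2, -1, 1, 2, 4, 8


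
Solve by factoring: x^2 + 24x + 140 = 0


We need two numbers that multiply to 140 and add to 24.
Those numbers are 14 and 10 (since 14 * 10 = 140 and 14 + 10 = 24).
So x^2 + 24x + 140 = (x + 14)(x + 10) = 0
Setting each factor to zero: x = -14 or x = -10

x = -14, x = -10


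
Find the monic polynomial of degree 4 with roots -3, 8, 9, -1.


A monic polynomial with roots -3, 8, 9, -1 is:
p(x) = (x + 3)(x - 8)(x - 9)(x + 1)
After multiplying by (x + 3): x + 3
After multiplying by (x - 8): x^2 - 5x - 24
After multiplying by (x - 9): x^3 - 14x^2 + 21x + 216
After multiplying by (x + 1): x^4 - 13x^3 + 7x^2 + 237x + 216

x^4 - 13x^3 + 7x^2 + 237x + 216


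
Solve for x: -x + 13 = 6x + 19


Starting with: -x + 13 = 6x + 19
Move all x terms to left: (-1 - 6)x = 19 - 13
Simplify: -7x = 6
Divide both sides by -7: x = -6/7

x = -6/7


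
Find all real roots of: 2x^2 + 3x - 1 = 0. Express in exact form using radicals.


Using the quadratic formula: x = (-b ± sqrt(b^2 - 4ac)) / (2a)
Here a = 2, b = 3, c = -1
Discriminant = b^2 - 4ac = 3^2 - 4(2)(-1) = 9 + 8 = 17
Since discriminant = 17 > 0, there are two real roots.
x = (-3 ± sqrt(17)) / 4
Numerically: x ≈ 0.2808 or x ≈ -1.7808

x = (-3 + sqrt(17)) / 4 or x = (-3 - sqrt(17)) / 4


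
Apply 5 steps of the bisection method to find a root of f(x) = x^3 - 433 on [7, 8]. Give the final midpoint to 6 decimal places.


f(x) = x^3 - 433
f(7) = -90 < 0
f(8) = 79 > 0

Step 1: midpoint = (7.000000 + 8.000000)/2 = 7.500000
  f(7.500000) = -11.125000
  f(mid) < 0, so root is in [7.500000, 8.000000]

Step 2: midpoint = (7.500000 + 8.000000)/2 = 7.750000
  f(7.750000) = 32.484375
  f(mid) > 0, so root is in [7.500000, 7.750000]

Step 3: midpoint = (7.500000 + 7.750000)/2 = 7.625000
  f(7.625000) = 10.322266
  f(mid) > 0, so root is in [7.500000, 7.625000]

Step 4: midpoint = (7.500000 + 7.625000)/2 = 7.562500
  f(7.562500) = -0.489990
  f(mid) < 0, so root is in [7.562500, 7.625000]

Step 5: midpoint = (7.562500 + 7.625000)/2 = 7.593750
  f(7.593750) = 4.893890
  f(mid) > 0, so root is in [7.562500, 7.593750]

midpoint = 7.593750


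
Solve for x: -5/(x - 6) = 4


Multiply both sides by (x - 6): -5 = 4(x - 6)
Distribute: -5 = 4x - 24
4x = -5 + 24 = 19
x = 19/4

x = 19/4


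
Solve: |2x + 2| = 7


An absolute value equation |expr| = 7 gives two cases:
Case 1: 2x + 2 = 7
  2x = 5, so x = 5/2
Case 2: 2x + 2 = -7
  2x = -9, so x = -9/2

x = -9/2, x = 5/2


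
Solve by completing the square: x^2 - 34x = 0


Start: x^2 - 34x + 0 = 0
Move constant: x^2 - 34x = 0
Half of -34 is -17, squared is 289
Add 289 to both sides: x^2 - 34x + 289 = 289
(x - 17)^2 = 289
x - 17 = ±17
x = 17 + 17 = 34 or x = 17 - 17 = 0

x = 0, x = 34


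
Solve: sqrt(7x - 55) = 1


Square both sides: 7x - 55 = 1^2 = 1
7x = 1 + 55 = 56
x = 8
Check: sqrt(7*8 - 55) = sqrt(1) = 1 ✓

x = 8


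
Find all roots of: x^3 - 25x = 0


The constant term is 0, so x = 0 is a root. Factor out x:
  x^2 - 25 = 0
Solve the quadratic x^2 - 25 = 0: discriminant = 0^2 - 4(1)(-25) = 0 + 100 = 100.
sqrt(100) = 10, so x = (0 ± 10)/2: x = 5 or x = -5.
Collecting all roots found:

x = -5, x = 0, x = 5


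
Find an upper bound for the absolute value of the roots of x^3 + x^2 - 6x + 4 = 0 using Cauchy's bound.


Cauchy's bound: all roots r satisfy |r| <= 1 + max(|a_i/a_n|) for i = 0,...,n-1
where a_n is the leading coefficient.

Coefficients: [1, 1, -6, 4]
Leading coefficient a_n = 1
Ratios |a_i/a_n|: 1, 6, 4
Maximum ratio: 6
Cauchy's bound: |r| <= 1 + 6 = 7

Upper bound = 7


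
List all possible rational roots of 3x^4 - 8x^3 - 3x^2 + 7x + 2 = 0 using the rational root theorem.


Rational root theorem: possible roots are ±p/q where:
  p divides the constant term (2): p ∈ {1, 2}
  q divides the leading coefficient (3): q ∈ {1, 3}

All possible rational roots: -2, -1, -2/3, -1/3, 1/3, 2/3, 1, 2

-2, -1, -2/3, -1/3, 1/3, 2/3, 1, 2


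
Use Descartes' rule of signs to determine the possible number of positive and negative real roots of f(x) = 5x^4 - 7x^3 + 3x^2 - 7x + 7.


Descartes' rule of signs:

For positive roots, count sign changes in f(x) = 5x^4 - 7x^3 + 3x^2 - 7x + 7:
Signs of coefficients: +, -, +, -, +
Number of sign changes: 4
Possible positive real roots: 4, 2, 0

For negative roots, examine f(-x) = 5x^4 + 7x^3 + 3x^2 + 7x + 7:
Signs of coefficients: +, +, +, +, +
Number of sign changes: 0
Possible negative real roots: 0

Positive roots: 4 or 2 or 0; Negative roots: 0


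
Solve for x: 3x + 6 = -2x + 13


Starting with: 3x + 6 = -2x + 13
Move all x terms to left: (3 + 2)x = 13 - 6
Simplify: 5x = 7
Divide both sides by 5: x = 7/5

x = 7/5


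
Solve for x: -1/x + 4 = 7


Subtract 4 from both sides: -1/x = 3
Multiply both sides by x: -1 = 3 * x
Divide by 3: x = -1/3

x = -1/3


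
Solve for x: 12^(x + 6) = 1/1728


Express both sides with the same base.
1/1728 = 12^(-3)
Since the bases match, equate exponents: x + 6 = -3
So x = -3 - (6) = -9

x = -9


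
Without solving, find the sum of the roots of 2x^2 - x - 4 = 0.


By Vieta's formulas for ax^2 + bx + c = 0:
  Sum of roots = -b/a
  Product of roots = c/a

Here a = 2, b = -1, c = -4
Sum = -(-1)/2 = 1/2
Product = -4/2 = -2

Sum = 1/2


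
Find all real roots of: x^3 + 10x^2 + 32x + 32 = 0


Let p(x) = x^3 + 10x^2 + 32x + 32. By the rational root theorem (leading coefficient 1), any rational root is an integer divisor of 32: try ±1, ±2, ... in turn.
Test x = 1: value = 75 ≠ 0.
Test x = -1: value = 9 ≠ 0.
Test x = 2: value = 144 ≠ 0.
Test x = -2: value = 0 ✓, so (x + 2) is a factor.
Synthetic division by (x + 2): bring down 1; 1(-2) + 10 = 8; 8(-2) + 32 = 16; 16(-2) + 32 = 0 → quotient x^2 + 8x + 16, remainder 0.
Solve the quadratic x^2 + 8x + 16 = 0: discriminant = 8^2 - 4(1)(16) = 64 - 64 = 0.
Discriminant = 0, so a double root: x = -8/2 = -4.

x = -4 (multiplicity 2), x = -2


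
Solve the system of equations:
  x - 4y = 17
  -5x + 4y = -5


Using Cramer's rule:
Determinant D = (1)(4) - (-5)(-4) = 4 - 20 = -16
Dx = (17)(4) - (-5)(-4) = 68 - 20 = 48
Dy = (1)(-5) - (-5)(17) = -5 + 85 = 80
x = Dx/D = 48/-16 = -3
y = Dy/D = 80/-16 = -5

x = -3, y = -5


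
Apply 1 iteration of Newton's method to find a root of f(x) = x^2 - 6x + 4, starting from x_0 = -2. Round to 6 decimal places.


Newton's method: x_(n+1) = x_n - f(x_n)/f'(x_n)
f(x) = x^2 - 6x + 4
f'(x) = 2x - 6

Iteration 1:
  f(-2.000000) = 20.000000
  f'(-2.000000) = -10.000000
  x_1 = -2.000000 - (20.000000)/(-10.000000) = 0.000000

x_1 = 0.000000


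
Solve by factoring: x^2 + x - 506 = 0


We need two numbers that multiply to -506 and add to 1.
Those numbers are 23 and -22 (since 23 * (-22) = -506 and 23 + (-22) = 1).
So x^2 + x - 506 = (x + 23)(x - 22) = 0
Setting each factor to zero: x = -23 or x = 22

x = -23, x = 22


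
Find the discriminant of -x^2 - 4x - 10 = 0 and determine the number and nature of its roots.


For ax^2 + bx + c = 0, discriminant D = b^2 - 4ac
Here a = -1, b = -4, c = -10
D = (-4)^2 - 4(-1)(-10) = 16 - 40 = -24

D = -24 < 0
The equation has no real roots (2 complex conjugate roots).

Discriminant = -24, no real roots (2 complex conjugate roots)


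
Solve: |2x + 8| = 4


An absolute value equation |expr| = 4 gives two cases:
Case 1: 2x + 8 = 4
  2x = -4, so x = -2
Case 2: 2x + 8 = -4
  2x = -12, so x = -6

x = -6, x = -2


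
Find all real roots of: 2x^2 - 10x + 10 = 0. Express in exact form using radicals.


Using the quadratic formula: x = (-b ± sqrt(b^2 - 4ac)) / (2a)
Here a = 2, b = -10, c = 10
Discriminant = b^2 - 4ac = (-10)^2 - 4(2)(10) = 100 - 80 = 20
Since discriminant = 20 > 0, there are two real roots.
x = (10 ± 2*sqrt(5)) / 4
Simplifying: x = (5 ± sqrt(5)) / 2
Numerically: x ≈ 3.6180 or x ≈ 1.3820

x = (5 + sqrt(5)) / 2 or x = (5 - sqrt(5)) / 2


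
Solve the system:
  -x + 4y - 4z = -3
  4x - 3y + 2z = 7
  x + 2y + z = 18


Using Cramer's rule. Expand each determinant along the first row.
D  = (-1)*[(-3)*1 - 2*2] - 4*[4*1 - 2*1] + (-4)*[4*2 - (-3)*1]
  = (-1)*(-7) - 4*(2) + (-4)*(11) = -45
Dx = (-3)*[(-3)*1 - 2*2] - 4*[7*1 - 2*18] + (-4)*[7*2 - (-3)*18]
  = (-3)*(-7) - 4*(-29) + (-4)*(68) = -135
Dy = (-1)*[7*1 - 2*18] - (-3)*[4*1 - 2*1] + (-4)*[4*18 - 7*1]
  = (-1)*(-29) - (-3)*(2) + (-4)*(65) = -225
Dz = (-1)*[(-3)*18 - 7*2] - 4*[4*18 - 7*1] + (-3)*[4*2 - (-3)*1]
  = (-1)*(-68) - 4*(65) + (-3)*(11) = -225
x = Dx/D = -135/-45 = 3, y = Dy/D = -225/-45 = 5, z = Dz/D = -225/-45 = 5
Check eq1: (-1)(3) + (4)(5) + (-4)(5) = -3 = -3 ✓
Check eq2: (4)(3) + (-3)(5) + (2)(5) = 7 = 7 ✓
Check eq3: (1)(3) + (2)(5) + (1)(5) = 18 = 18 ✓

x = 3, y = 5, z = 5


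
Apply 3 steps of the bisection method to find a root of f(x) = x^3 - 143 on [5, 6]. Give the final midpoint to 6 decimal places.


f(x) = x^3 - 143
f(5) = -18 < 0
f(6) = 73 > 0

Step 1: midpoint = (5.000000 + 6.000000)/2 = 5.500000
  f(5.500000) = 23.375000
  f(mid) > 0, so root is in [5.000000, 5.500000]

Step 2: midpoint = (5.000000 + 5.500000)/2 = 5.250000
  f(5.250000) = 1.703125
  f(mid) > 0, so root is in [5.000000, 5.250000]

Step 3: midpoint = (5.000000 + 5.250000)/2 = 5.125000
  f(5.125000) = -8.388672
  f(mid) < 0, so root is in [5.125000, 5.250000]

midpoint = 5.125000


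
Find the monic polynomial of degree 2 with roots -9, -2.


A monic polynomial with roots -9, -2 is:
p(x) = (x + 9)(x + 2)
After multiplying by (x + 9): x + 9
After multiplying by (x + 2): x^2 + 11x + 18

x^2 + 11x + 18


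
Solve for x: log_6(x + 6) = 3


Convert to exponential form: x + 6 = 6^3 = 216
x = 216 - 6 = 210
Check: log_6(210 + 6) = log_6(216) = log_6(216) = 3 ✓

x = 210


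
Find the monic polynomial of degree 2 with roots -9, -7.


A monic polynomial with roots -9, -7 is:
p(x) = (x + 9)(x + 7)
After multiplying by (x + 9): x + 9
After multiplying by (x + 7): x^2 + 16x + 63

x^2 + 16x + 63


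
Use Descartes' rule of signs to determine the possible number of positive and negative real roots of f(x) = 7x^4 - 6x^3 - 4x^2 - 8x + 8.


Descartes' rule of signs:

For positive roots, count sign changes in f(x) = 7x^4 - 6x^3 - 4x^2 - 8x + 8:
Signs of coefficients: +, -, -, -, +
Number of sign changes: 2
Possible positive real roots: 2, 0

For negative roots, examine f(-x) = 7x^4 + 6x^3 - 4x^2 + 8x + 8:
Signs of coefficients: +, +, -, +, +
Number of sign changes: 2
Possible negative real roots: 2, 0

Positive roots: 2 or 0; Negative roots: 2 or 0


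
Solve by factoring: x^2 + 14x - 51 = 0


We need two numbers that multiply to -51 and add to 14.
Those numbers are 17 and -3 (since 17 * (-3) = -51 and 17 + (-3) = 14).
So x^2 + 14x - 51 = (x + 17)(x - 3) = 0
Setting each factor to zero: x = -17 or x = 3

x = -17, x = 3


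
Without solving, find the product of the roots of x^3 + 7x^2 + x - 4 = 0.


By Vieta's formulas for x^3 + bx^2 + cx + d = 0:
  r1 + r2 + r3 = -b/a = -7
  r1*r2 + r1*r3 + r2*r3 = c/a = 1
  r1*r2*r3 = -d/a = 4


Product = 4


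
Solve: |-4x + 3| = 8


An absolute value equation |expr| = 8 gives two cases:
Case 1: -4x + 3 = 8
  -4x = 5, so x = -5/4
Case 2: -4x + 3 = -8
  -4x = -11, so x = 11/4

x = -5/4, x = 11/4


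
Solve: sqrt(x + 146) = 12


Square both sides: x + 146 = 12^2 = 144
x = 144 - 146 = -2
x = -2
Check: sqrt(1*(-2) + 146) = sqrt(144) = 12 ✓

x = -2


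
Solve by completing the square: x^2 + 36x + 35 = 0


Start: x^2 + 36x + 35 = 0
Move constant: x^2 + 36x = -35
Half of 36 is 18, squared is 324
Add 324 to both sides: x^2 + 36x + 324 = 289
(x + 18)^2 = 289
x + 18 = ±17
x = -18 + 17 = -1 or x = -18 - 17 = -35

x = -35, x = -1


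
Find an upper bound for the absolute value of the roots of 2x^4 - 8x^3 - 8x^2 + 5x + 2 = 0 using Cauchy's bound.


Cauchy's bound: all roots r satisfy |r| <= 1 + max(|a_i/a_n|) for i = 0,...,n-1
where a_n is the leading coefficient.

Coefficients: [2, -8, -8, 5, 2]
Leading coefficient a_n = 2
Ratios |a_i/a_n|: 4, 4, 5/2, 1
Maximum ratio: 4
Cauchy's bound: |r| <= 1 + 4 = 5

Upper bound = 5


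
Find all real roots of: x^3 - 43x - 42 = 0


Let p(x) = x^3 - 43x - 42. By the rational root theorem (leading coefficient 1), any rational root is an integer divisor of 42: try ±1, ±2, ... in turn.
Test x = 1: value = -84 ≠ 0.
Test x = -1: value = 0 ✓, so (x + 1) is a factor.
Synthetic division by (x + 1): bring down 1; 1(-1) + 0 = -1; (-1)(-1) - 43 = -42; (-42)(-1) - 42 = 0 → quotient x^2 - x - 42, remainder 0.
Solve the quadratic x^2 - x - 42 = 0: discriminant = (-1)^2 - 4(1)(-42) = 1 + 168 = 169.
sqrt(169) = 13, so x = (1 ± 13)/2: x = 7 or x = -6.

x = -6, x = -1, x = 7


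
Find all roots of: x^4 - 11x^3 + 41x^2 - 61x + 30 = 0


Let p(x) = x^4 - 11x^3 + 41x^2 - 61x + 30. By the rational root theorem (leading coefficient 1), any rational root is an integer divisor of 30: try ±1, ±2, ... in turn.
Test x = 1: value = 0 ✓, so (x - 1) is a factor.
Synthetic division by (x - 1): bring down 1; 1(1) - 11 = -10; (-10)(1) + 41 = 31; 31(1) - 61 = -30; (-30)(1) + 30 = 0 → quotient x^3 - 10x^2 + 31x - 30, remainder 0.
Continue with the quotient x^3 - 10x^2 + 31x - 30 (candidates must divide 30; re-test x = 1 first in case it repeats).
Test x = 1: value = -8 ≠ 0.
Test x = -1: value = -72 ≠ 0.
Test x = 2: value = 0 ✓, so (x - 2) is a factor.
Synthetic division by (x - 2): bring down 1; 1(2) - 10 = -8; (-8)(2) + 31 = 15; 15(2) - 30 = 0 → quotient x^2 - 8x + 15, remainder 0.
Solve the quadratic x^2 - 8x + 15 = 0: discriminant = (-8)^2 - 4(1)(15) = 64 - 60 = 4.
sqrt(4) = 2, so x = (8 ± 2)/2: x = 5 or x = 3.
Collecting all roots found:

x = 1, x = 2, x = 3, x = 5


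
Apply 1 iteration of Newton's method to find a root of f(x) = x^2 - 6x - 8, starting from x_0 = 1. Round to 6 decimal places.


Newton's method: x_(n+1) = x_n - f(x_n)/f'(x_n)
f(x) = x^2 - 6x - 8
f'(x) = 2x - 6

Iteration 1:
  f(1.000000) = -13.000000
  f'(1.000000) = -4.000000
  x_1 = 1.000000 - (-13.000000)/(-4.000000) = -2.250000

x_1 = -2.250000


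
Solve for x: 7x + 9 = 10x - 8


Starting with: 7x + 9 = 10x - 8
Move all x terms to left: (7 - 10)x = -8 - 9
Simplify: -3x = -17
Divide both sides by -3: x = 17/3

x = 17/3


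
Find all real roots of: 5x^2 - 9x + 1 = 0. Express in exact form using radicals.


Using the quadratic formula: x = (-b ± sqrt(b^2 - 4ac)) / (2a)
Here a = 5, b = -9, c = 1
Discriminant = b^2 - 4ac = (-9)^2 - 4(5)(1) = 81 - 20 = 61
Since discriminant = 61 > 0, there are two real roots.
x = (9 ± sqrt(61)) / 10
Numerically: x ≈ 1.6810 or x ≈ 0.1190

x = (9 + sqrt(61)) / 10 or x = (9 - sqrt(61)) / 10


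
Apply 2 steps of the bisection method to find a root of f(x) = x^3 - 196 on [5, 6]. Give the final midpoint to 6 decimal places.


f(x) = x^3 - 196
f(5) = -71 < 0
f(6) = 20 > 0

Step 1: midpoint = (5.000000 + 6.000000)/2 = 5.500000
  f(5.500000) = -29.625000
  f(mid) < 0, so root is in [5.500000, 6.000000]

Step 2: midpoint = (5.500000 + 6.000000)/2 = 5.750000
  f(5.750000) = -5.890625
  f(mid) < 0, so root is in [5.750000, 6.000000]

midpoint = 5.750000


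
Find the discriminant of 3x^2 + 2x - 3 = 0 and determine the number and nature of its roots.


For ax^2 + bx + c = 0, discriminant D = b^2 - 4ac
Here a = 3, b = 2, c = -3
D = (2)^2 - 4(3)(-3) = 4 + 36 = 40

D = 40 > 0 but not a perfect square
The equation has 2 distinct real irrational roots.

Discriminant = 40, 2 distinct real irrational roots


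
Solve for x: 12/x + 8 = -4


Subtract 8 from both sides: 12/x = -12
Multiply both sides by x: 12 = -12 * x
Divide by -12: x = -1

x = -1


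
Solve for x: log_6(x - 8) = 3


Convert to exponential form: x - 8 = 6^3 = 216
x = 216 + 8 = 224
Check: log_6(224 - 8) = log_6(216) = log_6(216) = 3 ✓

x = 224


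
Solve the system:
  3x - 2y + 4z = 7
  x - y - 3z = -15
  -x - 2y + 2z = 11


Using Cramer's rule. Expand each determinant along the first row.
D  = 3*[(-1)*2 - (-3)*(-2)] - (-2)*[1*2 - (-3)*(-1)] + 4*[1*(-2) - (-1)*(-1)]
  = 3*(-8) - (-2)*(-1) + 4*(-3) = -38
Dx = 7*[(-1)*2 - (-3)*(-2)] - (-2)*[(-15)*2 - (-3)*11] + 4*[(-15)*(-2) - (-1)*11]
  = 7*(-8) - (-2)*(3) + 4*(41) = 114
Dy = 3*[(-15)*2 - (-3)*11] - 7*[1*2 - (-3)*(-1)] + 4*[1*11 - (-15)*(-1)]
  = 3*(3) - 7*(-1) + 4*(-4) = 0
Dz = 3*[(-1)*11 - (-15)*(-2)] - (-2)*[1*11 - (-15)*(-1)] + 7*[1*(-2) - (-1)*(-1)]
  = 3*(-41) - (-2)*(-4) + 7*(-3) = -152
x = Dx/D = 114/-38 = -3, y = Dy/D = 0/-38 = 0, z = Dz/D = -152/-38 = 4
Check eq1: (3)(-3) + (-2)(0) + (4)(4) = 7 = 7 ✓
Check eq2: (1)(-3) + (-1)(0) + (-3)(4) = -15 = -15 ✓
Check eq3: (-1)(-3) + (-2)(0) + (2)(4) = 11 = 11 ✓

x = -3, y = 0, z = 4
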